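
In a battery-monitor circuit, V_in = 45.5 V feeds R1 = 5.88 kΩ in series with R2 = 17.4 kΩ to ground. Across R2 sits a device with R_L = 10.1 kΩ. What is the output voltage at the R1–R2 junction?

The load sits in parallel with R2, giving an effective lower resistance R2' = R2·R_L/(R2+R_L) = 6.391 kΩ.
Then V_out = V_in · R2'/(R1 + R2') = 45.5 × 6.391/12.27 = 23.70 V.

V_out ≈ 23.7 V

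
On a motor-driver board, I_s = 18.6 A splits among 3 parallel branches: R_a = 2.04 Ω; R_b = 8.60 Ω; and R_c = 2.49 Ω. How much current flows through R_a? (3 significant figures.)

Conductances: ΣG = 1/2.04 + 1/8.60 + 1/2.49 = 1.008 (1/Ω).
By the current-divider rule, I = I_s · G_k/ΣG = 18.6 × 0.4863 = 9.045 A.

I ≈ 9.04 A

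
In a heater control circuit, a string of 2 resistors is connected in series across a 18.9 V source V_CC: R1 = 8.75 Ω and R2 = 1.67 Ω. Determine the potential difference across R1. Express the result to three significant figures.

Series total: ΣR = 8.75 + 1.67 = 10.42 Ω.
V = V_CC · R/ΣR = 18.9 × 0.8397 = 15.87 V.

V ≈ 15.9 V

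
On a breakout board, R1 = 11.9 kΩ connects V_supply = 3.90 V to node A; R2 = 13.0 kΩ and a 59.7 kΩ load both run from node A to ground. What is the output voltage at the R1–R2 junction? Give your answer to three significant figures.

V_out ≈ 1.84 V

The load sits in parallel with R2, giving an effective lower resistance R2' = R2·R_L/(R2+R_L) = 10.68 kΩ.
Now apply the divider: V_out = 3.90 × 0.4729 = 1.844 V.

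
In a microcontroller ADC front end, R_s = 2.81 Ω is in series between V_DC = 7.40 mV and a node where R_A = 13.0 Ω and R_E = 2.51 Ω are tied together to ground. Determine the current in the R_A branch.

I ≈ 0.244 mA

Parallel bank: R_p = 1/(1/13.0 + 1/2.51) = 2.104 Ω.
V_A = 7.40 × 2.104/4.914 = 3.168 mV.
I(R_A) = V_A / R_A = 3.168/13.0 = 0.2437 mA.
(Equivalently: I_total = 1.506 mA, then current-divider fraction G_k/ΣG = 0.1618.)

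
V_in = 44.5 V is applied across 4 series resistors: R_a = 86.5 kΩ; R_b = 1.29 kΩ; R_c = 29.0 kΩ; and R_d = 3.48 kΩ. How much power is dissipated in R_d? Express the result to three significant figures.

Series current I = V_in/ΣR = 44.5/120.3 = 0.3700 mA.
P = I²R = 0.1369 × 3.48 = 0.4764 mW.

P ≈ 0.476 mW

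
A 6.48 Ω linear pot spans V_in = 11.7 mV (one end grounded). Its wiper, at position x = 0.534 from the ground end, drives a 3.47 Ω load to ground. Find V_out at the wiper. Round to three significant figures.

Split the track: R_lower = x·R_p = 3.460 Ω, R_upper = (1−x)·R_p = 3.020 Ω.
Lower segment in parallel with the load: 3.460 ‖ 3.47 = 1.733 Ω.
Loaded-divider output: V_out = 11.7 × 0.3646 = 4.266 mV.
(Unloaded: V_out = x·V_in = 6.25 mV.)

V_out ≈ 4.27 mV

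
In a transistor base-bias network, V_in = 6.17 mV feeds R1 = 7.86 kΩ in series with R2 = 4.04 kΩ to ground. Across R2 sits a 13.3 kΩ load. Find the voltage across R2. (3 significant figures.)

First combine the lower leg with the load: R2 ‖ R_L = 3.099 kΩ.
Voltage divider with the loaded lower leg: V_out = 6.17 × 3.099/(7.86 + 3.099) = 6.17 × 0.2828 = 1.745 mV.

V_out ≈ 1.74 mV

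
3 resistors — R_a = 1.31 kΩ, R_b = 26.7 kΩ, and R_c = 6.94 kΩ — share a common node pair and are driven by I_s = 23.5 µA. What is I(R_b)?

Total conductance ΣG = 1/1.31 + 1/26.7 + 1/6.94 = 0.9449 (units of 1/kΩ).
Current divider: I(R_b) = I_s · G_k/ΣG = 23.5 × (0.03745/0.9449) = 23.5 × 0.03964 = 0.9315 µA.

I ≈ 0.931 µA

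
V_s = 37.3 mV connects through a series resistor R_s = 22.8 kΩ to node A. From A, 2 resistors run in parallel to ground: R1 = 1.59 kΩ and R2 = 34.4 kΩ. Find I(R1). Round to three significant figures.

I ≈ 1.47 µA

Parallel bank: R_p = 1/(1/1.59 + 1/34.4) = 1.520 kΩ.
Node voltage V_A = V_s · R_p/(R_s + R_p) = 37.3 × 0.06249 = 2.331 mV.
I(R1) = V_A / R1 = 2.331/1.59 = 1.466 µA.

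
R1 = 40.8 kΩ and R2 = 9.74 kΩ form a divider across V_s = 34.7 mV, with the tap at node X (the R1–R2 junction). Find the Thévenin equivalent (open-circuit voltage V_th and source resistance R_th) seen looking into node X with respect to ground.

V_th ≈ 6.69 mV, R_th ≈ 7.86 kΩ

With X open, the divider is unloaded: V_th = 34.7 × 9.74/50.54 = 6.687 mV.
With V_s suppressed (replaced by a short), R_th = R1 ‖ R2 = (40.80 × 9.74)/(40.80 + 9.74) = 7.863 kΩ.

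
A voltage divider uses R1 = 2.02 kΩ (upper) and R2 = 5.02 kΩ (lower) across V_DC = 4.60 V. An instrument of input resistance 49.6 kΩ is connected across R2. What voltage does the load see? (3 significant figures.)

R2 ‖ R_L = (5.02 × 49.6)/(5.02 + 49.6) = 4.559 kΩ.
Voltage divider with the loaded lower leg: V_out = 4.60 × 4.559/(2.02 + 4.559) = 4.60 × 0.6929 = 3.188 V.

V_out ≈ 3.19 V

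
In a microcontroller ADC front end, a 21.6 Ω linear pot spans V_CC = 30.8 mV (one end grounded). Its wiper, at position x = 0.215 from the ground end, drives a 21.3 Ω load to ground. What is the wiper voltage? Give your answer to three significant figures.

V_out ≈ 5.65 mV

Split the track: R_lower = x·R_p = 4.644 Ω, R_upper = (1−x)·R_p = 16.96 Ω.
R_L loads the lower segment: effective lower R = 3.813 Ω.
Then V_out = V_CC · 3.813/(16.96 + 3.813) = 5.654 mV.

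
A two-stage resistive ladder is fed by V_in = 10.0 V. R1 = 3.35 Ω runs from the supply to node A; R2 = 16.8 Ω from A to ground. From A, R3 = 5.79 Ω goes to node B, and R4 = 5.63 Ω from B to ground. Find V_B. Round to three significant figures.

The second stage (R3 + R4 = 11.42 Ω) loads node A in parallel with R2.
R2 ‖ (R3+R4) = 6.799 Ω.
First divider: V_A = V_in · 6.799/(3.35 + 6.799) = 6.699 V.
V_B = V_A × 0.4930 = 3.303 V.

V_B ≈ 3.30 V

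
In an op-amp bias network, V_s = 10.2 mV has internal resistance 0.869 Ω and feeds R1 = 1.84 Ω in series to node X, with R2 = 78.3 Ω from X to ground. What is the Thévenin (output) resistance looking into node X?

R1' = 0.869 + 1.84 = 2.709 Ω (source resistance + R1).
Zeroing V_s shorts the top of R1' to ground, so R_th = R1' ‖ R2 = 2.618 Ω.

R_th ≈ 2.62 Ω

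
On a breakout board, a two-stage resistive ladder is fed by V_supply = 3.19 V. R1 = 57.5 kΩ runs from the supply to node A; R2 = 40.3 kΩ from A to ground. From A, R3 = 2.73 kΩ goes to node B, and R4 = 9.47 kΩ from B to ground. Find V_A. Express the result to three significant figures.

V_A ≈ 0.447 V

Looking into the second stage from A: R3 + R4 = 12.20 kΩ appears in parallel with R2.
R2 ‖ (R3+R4) = 9.365 kΩ.
So V_A = 3.19 × 0.1401 = 0.4468 V.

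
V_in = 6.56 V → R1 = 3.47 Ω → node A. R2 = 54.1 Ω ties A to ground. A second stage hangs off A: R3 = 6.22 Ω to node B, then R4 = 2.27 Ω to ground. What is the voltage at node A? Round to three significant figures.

V_A ≈ 4.45 V

Looking into the second stage from A: R3 + R4 = 8.490 Ω appears in parallel with R2.
R2 ‖ (R3+R4) = 7.338 Ω.
First divider: V_A = V_in · 7.338/(3.47 + 7.338) = 4.454 V.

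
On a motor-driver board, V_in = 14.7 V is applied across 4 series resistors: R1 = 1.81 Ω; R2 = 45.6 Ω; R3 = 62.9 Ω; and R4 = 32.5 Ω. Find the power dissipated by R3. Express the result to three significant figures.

Series current I = V_in/ΣR = 14.7/142.8 = 0.1029 A.
P = I²R = 0.01060 × 62.9 = 0.6665 W.

P ≈ 0.666 W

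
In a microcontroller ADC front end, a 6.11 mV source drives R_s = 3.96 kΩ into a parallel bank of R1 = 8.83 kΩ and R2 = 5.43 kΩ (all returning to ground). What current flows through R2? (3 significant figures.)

I ≈ 0.517 µA

Equivalent of the parallel group: R_p = 3.362 kΩ.
Node voltage V_A = V_s · R_p/(R_s + R_p) = 6.11 × 0.4592 = 2.806 mV.
Branch current I = V_A/R2 = 2.806/5.43 = 0.5167 µA.
(Check via current divider: I_total = 0.8344 µA; share G_k/ΣG = 0.6192 → same result.)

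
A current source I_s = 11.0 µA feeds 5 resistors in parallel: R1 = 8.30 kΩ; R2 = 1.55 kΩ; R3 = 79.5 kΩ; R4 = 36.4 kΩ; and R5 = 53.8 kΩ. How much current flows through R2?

I ≈ 8.61 µA

Total conductance ΣG = 1/8.30 + 1/1.55 + 1/79.5 + 1/36.4 + 1/53.8 = 0.8243 (units of 1/kΩ).
By the current-divider rule, I = I_s · G_k/ΣG = 11.0 × 0.7827 = 8.610 µA.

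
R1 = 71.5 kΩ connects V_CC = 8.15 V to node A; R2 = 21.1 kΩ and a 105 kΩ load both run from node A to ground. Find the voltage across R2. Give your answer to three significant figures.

R2 ‖ R_L = (21.1 × 105)/(21.1 + 105) = 17.57 kΩ.
Now apply the divider: V_out = 8.15 × 0.1973 = 1.608 V.
(Unloaded it would be 1.86 V; the load pulls it down.)

V_out ≈ 1.61 V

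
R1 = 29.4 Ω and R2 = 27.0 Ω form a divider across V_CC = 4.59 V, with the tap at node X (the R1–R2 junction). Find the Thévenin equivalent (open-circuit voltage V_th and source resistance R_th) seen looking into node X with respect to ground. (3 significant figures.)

With X open, the divider is unloaded: V_th = 4.59 × 27.0/56.40 = 2.197 V.
With V_CC suppressed (replaced by a short), R_th = R1 ‖ R2 = (29.40 × 27.0)/(29.40 + 27.0) = 14.07 Ω.

V_th ≈ 2.20 V, R_th ≈ 14.1 Ω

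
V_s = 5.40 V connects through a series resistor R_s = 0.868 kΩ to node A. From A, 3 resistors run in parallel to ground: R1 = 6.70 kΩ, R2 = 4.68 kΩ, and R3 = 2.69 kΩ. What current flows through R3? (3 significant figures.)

Parallel bank: R_p = 1/(1/6.70 + 1/4.68 + 1/2.69) = 1.361 kΩ.
V_A = 5.40 × 1.361/2.229 = 3.297 V.
Branch current I = V_A/R3 = 3.297/2.69 = 1.226 mA.

I ≈ 1.23 mA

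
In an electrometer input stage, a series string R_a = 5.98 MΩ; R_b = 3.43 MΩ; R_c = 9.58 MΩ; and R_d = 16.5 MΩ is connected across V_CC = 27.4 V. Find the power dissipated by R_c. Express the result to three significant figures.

P ≈ 5.71 µW

Series current I = V_CC/ΣR = 27.4/35.49 = 0.7720 µA.
P = I²R = 0.5961 × 9.58 = 5.710 µW.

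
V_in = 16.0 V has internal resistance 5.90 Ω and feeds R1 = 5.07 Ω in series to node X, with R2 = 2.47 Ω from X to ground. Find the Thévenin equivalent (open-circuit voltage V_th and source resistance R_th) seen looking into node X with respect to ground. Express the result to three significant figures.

V_th ≈ 2.94 V, R_th ≈ 2.02 Ω

R1' = 5.90 + 5.07 = 10.97 Ω (source resistance + R1).
V_th is the unloaded tap voltage: V_in · R2/(R1'+R2) = 16.0 × 0.1838 = 2.940 V.
Zeroing V_in shorts the top of R1' to ground, so R_th = R1' ‖ R2 = 2.016 Ω.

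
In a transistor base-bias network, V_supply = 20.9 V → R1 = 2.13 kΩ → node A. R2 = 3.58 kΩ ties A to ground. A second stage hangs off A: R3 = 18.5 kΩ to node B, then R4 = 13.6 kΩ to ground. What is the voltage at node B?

Looking into the second stage from A: R3 + R4 = 32.10 kΩ appears in parallel with R2.
R2 ‖ (R3+R4) = 3.221 kΩ.
V_A = 20.9 × 3.221/(2.13 + 3.221) = 12.58 V.
V_B = V_A × 0.4237 = 5.330 V.

V_B ≈ 5.33 V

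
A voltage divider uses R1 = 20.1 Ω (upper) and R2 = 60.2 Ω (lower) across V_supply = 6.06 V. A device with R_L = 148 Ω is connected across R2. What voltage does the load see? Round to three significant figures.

V_out ≈ 4.12 V

R2 ‖ R_L = (60.2 × 148)/(60.2 + 148) = 42.79 Ω.
Then V_out = V_supply · R2'/(R1 + R2') = 6.06 × 42.79/62.89 = 4.123 V.
(Unloaded it would be 4.54 V; the load pulls it down.)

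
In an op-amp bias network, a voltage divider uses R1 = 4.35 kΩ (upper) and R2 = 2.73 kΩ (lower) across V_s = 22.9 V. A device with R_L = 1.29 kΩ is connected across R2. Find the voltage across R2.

R2 ‖ R_L = (2.73 × 1.29)/(2.73 + 1.29) = 0.8760 kΩ.
Now apply the divider: V_out = 22.9 × 0.1676 = 3.839 V.

V_out ≈ 3.84 V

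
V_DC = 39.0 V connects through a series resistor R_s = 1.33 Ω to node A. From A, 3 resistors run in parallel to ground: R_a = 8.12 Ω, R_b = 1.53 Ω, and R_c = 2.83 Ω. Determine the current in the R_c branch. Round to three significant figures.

I ≈ 5.51 A

Combine the parallel branches: R_p = (1/8.12 + 1/1.53 + 1/2.83)⁻¹ = 0.8849 Ω.
V_A by voltage divider: V_A = 39.0 × 0.8849/(1.33 + 0.8849) = 15.58 V.
Branch current I = V_A/R_c = 15.58/2.83 = 5.506 A.
(Check via current divider: I_total = 17.61 A; share G_k/ΣG = 0.3127 → same result.)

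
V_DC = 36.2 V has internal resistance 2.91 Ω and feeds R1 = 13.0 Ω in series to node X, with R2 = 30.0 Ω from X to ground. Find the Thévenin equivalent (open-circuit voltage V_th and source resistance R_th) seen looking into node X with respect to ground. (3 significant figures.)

R1' = 2.91 + 13.0 = 15.91 Ω (source resistance + R1).
V_th is the unloaded tap voltage: V_DC · R2/(R1'+R2) = 36.2 × 0.6535 = 23.65 V.
Looking into X with the source shorted: R_th = R1'·R2/(R1'+R2) = 15.91 × 30.0/45.91 = 10.40 Ω.

V_th ≈ 23.7 V, R_th ≈ 10.4 Ω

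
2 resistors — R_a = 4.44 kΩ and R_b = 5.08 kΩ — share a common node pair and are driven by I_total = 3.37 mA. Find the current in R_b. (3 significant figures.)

I ≈ 1.57 mA

With just two branches, the current splits inversely with resistance.
So I = 3.37 × 4.44/9.520 = 1.572 mA.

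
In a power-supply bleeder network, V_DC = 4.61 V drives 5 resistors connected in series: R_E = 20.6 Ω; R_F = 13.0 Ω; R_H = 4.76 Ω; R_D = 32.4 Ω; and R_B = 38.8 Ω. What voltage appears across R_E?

V ≈ 0.867 V

Total series resistance ΣR = 20.6 + 13.0 + 4.76 + 32.4 + 38.8 = 109.6 Ω.
Voltage divider: V = V_DC · (20.60 / 109.6) = 4.61 × 0.1880 = 0.8668 V.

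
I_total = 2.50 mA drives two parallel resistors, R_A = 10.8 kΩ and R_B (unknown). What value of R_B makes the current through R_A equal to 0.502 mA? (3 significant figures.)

The fraction through R_A equals R_B/(R_A+R_B).
0.502/2.50 = R_B/(R_A + R_B) → R_B = R_A · (0.2008)/(1 − 0.2008) = 10.8 × 0.2513 = 2.714 kΩ.

R_B ≈ 2.71 kΩ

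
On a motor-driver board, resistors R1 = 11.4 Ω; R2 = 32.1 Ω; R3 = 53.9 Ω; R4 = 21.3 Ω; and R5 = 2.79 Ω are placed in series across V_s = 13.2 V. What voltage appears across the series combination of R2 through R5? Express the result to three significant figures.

Series total: ΣR = 11.4 + 32.1 + 53.9 + 21.3 + 2.79 = 121.5 Ω.
R_{R2..R5} = 32.1 + 53.9 + 21.3 + 2.79 = 110.1 Ω.
V = V_s · R/ΣR = 13.2 × 0.9062 = 11.96 V.

V ≈ 12.0 V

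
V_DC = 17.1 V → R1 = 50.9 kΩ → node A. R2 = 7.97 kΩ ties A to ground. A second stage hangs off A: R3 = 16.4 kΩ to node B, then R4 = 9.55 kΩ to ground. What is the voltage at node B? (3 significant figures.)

V_B ≈ 0.673 V

Node A sees R2 in parallel with the series input of stage 2, R3 + R4 = 25.95 kΩ.
R2 ‖ (R3+R4) = 6.097 kΩ.
V_A = 17.1 × 6.097/(50.9 + 6.097) = 1.829 V.
Stage 2 is unloaded, so V_B = V_A · R4/(R3+R4) = 1.829 × 9.55/25.95 = 0.6732 V.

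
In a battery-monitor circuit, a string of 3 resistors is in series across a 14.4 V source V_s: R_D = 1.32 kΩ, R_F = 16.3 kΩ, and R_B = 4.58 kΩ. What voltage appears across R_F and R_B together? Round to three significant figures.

V ≈ 13.5 V

Total series resistance ΣR = 1.32 + 16.3 + 4.58 = 22.20 kΩ.
R_{R_F..R_B} = 16.3 + 4.58 = 20.88 kΩ.
V = V_s · R/ΣR = 14.4 × 0.9405 = 13.54 V.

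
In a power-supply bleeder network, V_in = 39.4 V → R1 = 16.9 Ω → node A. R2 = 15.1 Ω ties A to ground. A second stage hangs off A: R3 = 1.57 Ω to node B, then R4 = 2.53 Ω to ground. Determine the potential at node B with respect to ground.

Looking into the second stage from A: R3 + R4 = 4.100 Ω appears in parallel with R2.
Effective lower resistance at A: R2 ‖ 4.100 = 3.224 Ω.
First divider: V_A = V_in · 3.224/(16.9 + 3.224) = 6.313 V.
V_B = V_A × 0.6171 = 3.896 V.

V_B ≈ 3.90 V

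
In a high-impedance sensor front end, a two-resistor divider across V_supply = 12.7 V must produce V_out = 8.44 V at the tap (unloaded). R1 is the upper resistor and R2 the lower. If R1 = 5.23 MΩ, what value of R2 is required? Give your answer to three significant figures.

R2 ≈ 10.4 MΩ

Required fraction k = V_out/V_supply = 0.6646.
So R2 = R1 · V_out/(V_supply − V_out) = 5.23 × 8.44/(12.7 − 8.44) = 5.23 × 1.981 = 10.36 MΩ.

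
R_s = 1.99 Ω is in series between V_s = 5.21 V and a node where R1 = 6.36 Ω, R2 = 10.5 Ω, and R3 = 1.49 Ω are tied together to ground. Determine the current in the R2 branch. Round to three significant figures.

Combine the parallel branches: R_p = (1/6.36 + 1/10.5 + 1/1.49)⁻¹ = 1.083 Ω.
Node voltage V_A = V_s · R_p/(R_s + R_p) = 5.21 × 0.3524 = 1.836 V.
Branch current I = V_A/R2 = 1.836/10.5 = 0.1748 A.
(Equivalently: I_total = 1.696 A, then current-divider fraction G_k/ΣG = 0.1031.)

I ≈ 0.175 A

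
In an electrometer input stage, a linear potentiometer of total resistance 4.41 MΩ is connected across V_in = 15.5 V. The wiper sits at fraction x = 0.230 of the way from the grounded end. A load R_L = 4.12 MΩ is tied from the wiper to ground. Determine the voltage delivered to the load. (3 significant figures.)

V_out ≈ 3.00 V

Lower segment x·R_p = 1.014 MΩ; upper segment (1−x)·R_p = 3.396 MΩ.
(x·R_p) ‖ R_L = 0.8139 MΩ.
V_out = 15.5 × 0.8139/(3.396 + 0.8139) = 2.997 V.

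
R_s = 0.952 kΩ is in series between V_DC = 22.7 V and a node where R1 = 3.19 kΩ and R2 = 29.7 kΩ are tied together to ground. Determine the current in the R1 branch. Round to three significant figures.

Parallel bank: R_p = 1/(1/3.19 + 1/29.7) = 2.881 kΩ.
V_A = 22.7 × 2.881/3.833 = 17.06 V.
Branch current I = V_A/R1 = 17.06/3.19 = 5.348 mA.

I ≈ 5.35 mA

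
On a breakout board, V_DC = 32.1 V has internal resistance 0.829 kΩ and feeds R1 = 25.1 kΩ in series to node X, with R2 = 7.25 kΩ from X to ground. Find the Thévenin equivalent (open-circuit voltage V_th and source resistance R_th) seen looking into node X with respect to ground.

R1' = 0.829 + 25.1 = 25.93 kΩ (source resistance + R1).
With X open, the divider is unloaded: V_th = 32.1 × 7.25/33.18 = 7.014 V.
Zeroing V_DC shorts the top of R1' to ground, so R_th = R1' ‖ R2 = 5.666 kΩ.

V_th ≈ 7.01 V, R_th ≈ 5.67 kΩ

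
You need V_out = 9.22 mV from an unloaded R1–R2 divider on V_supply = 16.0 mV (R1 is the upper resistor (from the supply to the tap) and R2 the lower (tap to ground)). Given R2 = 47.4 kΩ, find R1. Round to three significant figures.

V_out/V_supply = R2/(R1+R2) = 0.5763.
So R1 = R2 · (V_supply/V_out − 1) = 47.4 × (16.0/9.22 − 1) = 47.4 × 0.7354 = 34.86 kΩ.

R1 ≈ 34.9 kΩ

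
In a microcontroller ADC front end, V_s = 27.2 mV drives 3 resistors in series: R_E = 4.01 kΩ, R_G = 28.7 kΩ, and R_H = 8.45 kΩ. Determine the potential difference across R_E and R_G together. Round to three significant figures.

V ≈ 21.6 mV

Total series resistance ΣR = 4.01 + 28.7 + 8.45 = 41.16 kΩ.
R_{R_E..R_G} = 4.01 + 28.7 = 32.71 kΩ.
By the voltage-divider rule, V = 27.2 × 32.71/41.16 = 21.62 mV.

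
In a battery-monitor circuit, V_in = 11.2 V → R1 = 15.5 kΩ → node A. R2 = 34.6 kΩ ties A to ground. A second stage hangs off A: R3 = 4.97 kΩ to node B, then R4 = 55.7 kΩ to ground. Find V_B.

The second stage (R3 + R4 = 60.67 kΩ) loads node A in parallel with R2.
Effective lower resistance at A: R2 ‖ 60.67 = 22.03 kΩ.
So V_A = 11.2 × 0.5870 = 6.575 V.
Stage 2 is unloaded, so V_B = V_A · R4/(R3+R4) = 6.575 × 55.7/60.67 = 6.036 V.

V_B ≈ 6.04 V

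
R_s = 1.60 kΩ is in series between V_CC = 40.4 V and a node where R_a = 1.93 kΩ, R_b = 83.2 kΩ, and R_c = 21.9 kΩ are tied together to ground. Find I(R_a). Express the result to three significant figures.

I ≈ 10.9 mA

Combine the parallel branches: R_p = (1/1.93 + 1/83.2 + 1/21.9)⁻¹ = 1.737 kΩ.
V_A by voltage divider: V_A = 40.4 × 1.737/(1.60 + 1.737) = 21.03 V.
I(R_a) = V_A / R_a = 21.03/1.93 = 10.90 mA.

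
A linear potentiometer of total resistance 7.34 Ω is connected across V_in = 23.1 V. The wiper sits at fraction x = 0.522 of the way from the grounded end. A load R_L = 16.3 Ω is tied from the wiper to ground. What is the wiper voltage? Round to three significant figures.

V_out ≈ 10.8 V

Split the track: R_lower = x·R_p = 3.831 Ω, R_upper = (1−x)·R_p = 3.509 Ω.
(x·R_p) ‖ R_L = 3.102 Ω.
V_out = 23.1 × 3.102/(3.509 + 3.102) = 10.84 V.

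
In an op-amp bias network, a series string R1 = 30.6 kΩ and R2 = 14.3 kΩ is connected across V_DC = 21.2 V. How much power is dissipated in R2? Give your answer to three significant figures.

P ≈ 3.19 mW

ΣR = 44.90 kΩ → I = 21.2/44.90 = 0.4722 mA.
V(R2) = I·R = 6.752 V; P = V·I = 6.752 × 0.4722 = 3.188 mW.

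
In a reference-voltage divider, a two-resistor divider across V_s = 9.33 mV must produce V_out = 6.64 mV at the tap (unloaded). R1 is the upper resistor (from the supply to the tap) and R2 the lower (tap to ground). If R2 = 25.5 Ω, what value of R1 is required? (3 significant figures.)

Required fraction k = V_out/V_s = 0.7117.
So R1 = R2 · (V_s/V_out − 1) = 25.5 × (9.33/6.64 − 1) = 25.5 × 0.4051 = 10.33 Ω.

R1 ≈ 10.3 Ω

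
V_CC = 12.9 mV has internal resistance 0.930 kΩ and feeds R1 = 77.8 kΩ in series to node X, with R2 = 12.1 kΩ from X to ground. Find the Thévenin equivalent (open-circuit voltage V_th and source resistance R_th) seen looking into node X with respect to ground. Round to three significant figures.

V_th ≈ 1.72 mV, R_th ≈ 10.5 kΩ

R1' = 0.930 + 77.8 = 78.73 kΩ (source resistance + R1).
With X open, the divider is unloaded: V_th = 12.9 × 12.1/90.83 = 1.718 mV.
Looking into X with the source shorted: R_th = R1'·R2/(R1'+R2) = 78.73 × 12.1/90.83 = 10.49 kΩ.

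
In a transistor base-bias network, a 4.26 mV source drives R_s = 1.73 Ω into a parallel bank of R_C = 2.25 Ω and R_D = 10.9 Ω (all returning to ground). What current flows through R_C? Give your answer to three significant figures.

I ≈ 0.982 mA

Parallel bank: R_p = 1/(1/2.25 + 1/10.9) = 1.865 Ω.
V_A by voltage divider: V_A = 4.26 × 1.865/(1.73 + 1.865) = 2.210 mV.
Branch current I = V_A/R_C = 2.210/2.25 = 0.9822 mA.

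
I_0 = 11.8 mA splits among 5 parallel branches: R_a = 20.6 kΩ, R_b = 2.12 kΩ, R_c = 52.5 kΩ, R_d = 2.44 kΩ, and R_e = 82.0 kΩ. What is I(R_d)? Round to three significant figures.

ΣG = 1/20.6 + 1/2.12 + 1/52.5 + 1/2.44 + 1/82.0 = 0.9613.
R_d takes the fraction G_k/ΣG = 0.4098/0.9613 = 0.4263, so I = 11.8 × 0.4263 = 5.031 mA.

I ≈ 5.03 mA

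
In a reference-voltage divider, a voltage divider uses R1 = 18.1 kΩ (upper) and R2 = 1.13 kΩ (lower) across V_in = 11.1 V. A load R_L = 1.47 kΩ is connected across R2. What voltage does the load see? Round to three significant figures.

First combine the lower leg with the load: R2 ‖ R_L = 0.6389 kΩ.
Now apply the divider: V_out = 11.1 × 0.03409 = 0.3784 V.

V_out ≈ 0.378 V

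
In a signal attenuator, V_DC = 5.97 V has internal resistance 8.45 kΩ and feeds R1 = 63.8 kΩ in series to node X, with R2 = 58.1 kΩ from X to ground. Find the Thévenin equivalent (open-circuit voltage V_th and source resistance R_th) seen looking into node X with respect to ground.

V_th ≈ 2.66 V, R_th ≈ 32.2 kΩ

R1' = 8.45 + 63.8 = 72.25 kΩ (source resistance + R1).
With X open, the divider is unloaded: V_th = 5.97 × 58.1/130.3 = 2.661 V.
With V_DC suppressed (replaced by a short), R_th = R1' ‖ R2 = (72.25 × 58.1)/(72.25 + 58.1) = 32.20 kΩ.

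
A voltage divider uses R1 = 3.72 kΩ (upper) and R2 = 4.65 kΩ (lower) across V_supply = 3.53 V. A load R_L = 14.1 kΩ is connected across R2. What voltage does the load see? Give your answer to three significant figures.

The load sits in parallel with R2, giving an effective lower resistance R2' = R2·R_L/(R2+R_L) = 3.497 kΩ.
Voltage divider with the loaded lower leg: V_out = 3.53 × 3.497/(3.72 + 3.497) = 3.53 × 0.4845 = 1.710 V.
(Unloaded it would be 1.96 V; the load pulls it down.)

V_out ≈ 1.71 V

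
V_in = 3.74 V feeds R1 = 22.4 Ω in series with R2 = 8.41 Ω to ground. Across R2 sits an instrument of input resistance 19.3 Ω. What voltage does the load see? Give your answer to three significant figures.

First combine the lower leg with the load: R2 ‖ R_L = 5.858 Ω.
Then V_out = V_in · R2'/(R1 + R2') = 3.74 × 5.858/28.26 = 0.7753 V.

V_out ≈ 0.775 V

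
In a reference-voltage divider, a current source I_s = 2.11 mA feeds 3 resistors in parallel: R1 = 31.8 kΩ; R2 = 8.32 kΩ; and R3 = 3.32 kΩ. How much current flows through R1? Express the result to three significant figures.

ΣG = 1/31.8 + 1/8.32 + 1/3.32 = 0.4528.
Current divider: I(R1) = I_s · G_k/ΣG = 2.11 × (0.03145/0.4528) = 2.11 × 0.06944 = 0.1465 mA.

I ≈ 0.147 mA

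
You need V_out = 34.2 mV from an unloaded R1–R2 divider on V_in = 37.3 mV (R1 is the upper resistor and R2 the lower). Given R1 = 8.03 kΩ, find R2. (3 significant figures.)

R2 ≈ 88.6 kΩ

V_out/V_in = R2/(R1+R2) = 0.9169.
So R2 = R1 · V_out/(V_in − V_out) = 8.03 × 34.2/(37.3 − 34.2) = 8.03 × 11.03 = 88.59 kΩ.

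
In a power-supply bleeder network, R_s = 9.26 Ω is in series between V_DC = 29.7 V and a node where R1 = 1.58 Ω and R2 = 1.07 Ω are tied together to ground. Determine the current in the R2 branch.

I ≈ 1.79 A

Combine the parallel branches: R_p = (1/1.58 + 1/1.07)⁻¹ = 0.6380 Ω.
V_A by voltage divider: V_A = 29.7 × 0.6380/(9.26 + 0.6380) = 1.914 V.
Branch current I = V_A/R2 = 1.914/1.07 = 1.789 A.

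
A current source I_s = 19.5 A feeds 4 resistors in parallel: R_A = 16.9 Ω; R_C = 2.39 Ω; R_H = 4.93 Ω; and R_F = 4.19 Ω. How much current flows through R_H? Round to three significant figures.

I ≈ 4.30 A

Conductances: ΣG = 1/16.9 + 1/2.39 + 1/4.93 + 1/4.19 = 0.9191 (1/Ω).
By the current-divider rule, I = I_s · G_k/ΣG = 19.5 × 0.2207 = 4.304 A.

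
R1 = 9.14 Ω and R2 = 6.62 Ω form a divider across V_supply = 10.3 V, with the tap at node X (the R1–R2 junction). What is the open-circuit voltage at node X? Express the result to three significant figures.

V_th ≈ 4.33 V

Open-circuit (no load on X): V_th = V_supply · R2/(R1 + R2) = 10.3 × 6.62/(9.140 + 6.62) = 4.327 V.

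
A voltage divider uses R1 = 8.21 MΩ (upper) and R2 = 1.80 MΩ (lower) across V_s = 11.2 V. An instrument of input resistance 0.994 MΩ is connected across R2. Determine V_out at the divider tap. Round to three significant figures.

R2 ‖ R_L = (1.80 × 0.994)/(1.80 + 0.994) = 0.6404 MΩ.
Voltage divider with the loaded lower leg: V_out = 11.2 × 0.6404/(8.21 + 0.6404) = 11.2 × 0.07236 = 0.8104 V.

V_out ≈ 0.810 V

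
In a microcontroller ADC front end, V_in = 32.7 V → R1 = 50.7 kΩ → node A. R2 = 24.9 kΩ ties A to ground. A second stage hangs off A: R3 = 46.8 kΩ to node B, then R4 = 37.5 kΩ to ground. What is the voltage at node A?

V_A ≈ 8.99 V

The second stage (R3 + R4 = 84.30 kΩ) loads node A in parallel with R2.
Effective lower resistance at A: R2 ‖ 84.30 = 19.22 kΩ.
V_A = 32.7 × 19.22/(50.7 + 19.22) = 8.990 V.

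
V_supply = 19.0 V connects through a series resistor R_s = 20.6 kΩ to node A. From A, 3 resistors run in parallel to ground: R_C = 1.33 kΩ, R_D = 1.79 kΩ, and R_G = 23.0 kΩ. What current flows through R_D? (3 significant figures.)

I ≈ 0.367 mA

Equivalent of the parallel group: R_p = 0.7385 kΩ.
V_A = 19.0 × 0.7385/21.34 = 0.6576 V.
Branch current I = V_A/R_D = 0.6576/1.79 = 0.3674 mA.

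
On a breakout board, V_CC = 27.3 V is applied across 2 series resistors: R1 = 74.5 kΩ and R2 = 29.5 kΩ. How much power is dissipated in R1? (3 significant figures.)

P ≈ 5.13 mW

The common current is I = 27.3/104.0 = 0.2625 mA.
P(R1) = I²·R1 = (0.2625)² × 74.5 = 5.134 mW.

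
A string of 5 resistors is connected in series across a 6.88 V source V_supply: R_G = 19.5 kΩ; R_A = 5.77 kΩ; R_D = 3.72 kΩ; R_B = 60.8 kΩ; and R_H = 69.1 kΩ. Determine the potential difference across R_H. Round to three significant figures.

ΣR = 19.5 + 5.77 + 3.72 + 60.8 + 69.1 = 158.9 kΩ.
By the voltage-divider rule, V = 6.88 × 69.10/158.9 = 2.992 V.

V ≈ 2.99 V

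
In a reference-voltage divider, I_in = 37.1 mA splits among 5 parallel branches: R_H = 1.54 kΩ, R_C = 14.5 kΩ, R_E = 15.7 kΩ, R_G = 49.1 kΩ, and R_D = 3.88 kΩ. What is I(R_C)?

ΣG = 1/1.54 + 1/14.5 + 1/15.7 + 1/49.1 + 1/3.88 = 1.060.
Current divider: I(R_C) = I_in · G_k/ΣG = 37.1 × (0.06897/1.060) = 37.1 × 0.06506 = 2.414 mA.

I ≈ 2.41 mA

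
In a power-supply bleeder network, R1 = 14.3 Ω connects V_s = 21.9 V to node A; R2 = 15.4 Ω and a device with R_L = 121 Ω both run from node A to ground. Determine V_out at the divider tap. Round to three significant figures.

First combine the lower leg with the load: R2 ‖ R_L = 13.66 Ω.
Then V_out = V_s · R2'/(R1 + R2') = 21.9 × 13.66/27.96 = 10.70 V.
(Unloaded it would be 11.4 V; the load pulls it down.)

V_out ≈ 10.7 V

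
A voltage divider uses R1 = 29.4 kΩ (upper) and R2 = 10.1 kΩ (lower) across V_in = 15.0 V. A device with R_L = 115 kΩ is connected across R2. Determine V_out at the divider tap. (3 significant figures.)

The load sits in parallel with R2, giving an effective lower resistance R2' = R2·R_L/(R2+R_L) = 9.285 kΩ.
Now apply the divider: V_out = 15.0 × 0.2400 = 3.600 V.

V_out ≈ 3.60 V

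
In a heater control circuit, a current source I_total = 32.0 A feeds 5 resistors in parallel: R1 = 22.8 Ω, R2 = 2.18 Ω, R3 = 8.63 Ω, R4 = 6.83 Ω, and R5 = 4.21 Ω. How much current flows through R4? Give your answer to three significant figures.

ΣG = 1/22.8 + 1/2.18 + 1/8.63 + 1/6.83 + 1/4.21 = 1.002.
Current divider: I(R4) = I_total · G_k/ΣG = 32.0 × (0.1464/1.002) = 32.0 × 0.1461 = 4.674 A.

I ≈ 4.67 A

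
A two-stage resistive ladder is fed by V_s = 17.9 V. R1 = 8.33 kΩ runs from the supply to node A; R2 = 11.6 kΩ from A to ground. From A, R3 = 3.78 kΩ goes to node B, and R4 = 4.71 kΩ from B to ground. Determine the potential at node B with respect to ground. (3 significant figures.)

Looking into the second stage from A: R3 + R4 = 8.490 kΩ appears in parallel with R2.
Effective lower resistance at A: R2 ‖ 8.490 = 4.902 kΩ.
First divider: V_A = V_s · 4.902/(8.33 + 4.902) = 6.631 V.
V_B = V_A × 0.5548 = 3.679 V.

V_B ≈ 3.68 V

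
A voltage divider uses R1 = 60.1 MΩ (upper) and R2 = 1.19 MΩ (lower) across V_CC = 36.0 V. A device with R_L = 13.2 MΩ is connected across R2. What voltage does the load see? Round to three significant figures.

R2 ‖ R_L = (1.19 × 13.2)/(1.19 + 13.2) = 1.092 MΩ.
Voltage divider with the loaded lower leg: V_out = 36.0 × 1.092/(60.1 + 1.092) = 36.0 × 0.01784 = 0.6422 V.

V_out ≈ 0.642 V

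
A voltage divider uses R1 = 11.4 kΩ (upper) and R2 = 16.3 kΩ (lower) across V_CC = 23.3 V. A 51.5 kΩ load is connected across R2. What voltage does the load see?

V_out ≈ 12.1 V

First combine the lower leg with the load: R2 ‖ R_L = 12.38 kΩ.
Now apply the divider: V_out = 23.3 × 0.5206 = 12.13 V.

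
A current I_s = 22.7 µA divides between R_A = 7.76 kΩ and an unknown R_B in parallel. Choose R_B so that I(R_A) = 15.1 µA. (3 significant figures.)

R_B ≈ 15.4 kΩ

Two-branch current divider: I_A = I_s · R_B/(R_A + R_B).
15.1/22.7 = R_B/(R_A + R_B) → R_B = R_A · (0.6652)/(1 − 0.6652) = 7.76 × 1.987 = 15.42 kΩ.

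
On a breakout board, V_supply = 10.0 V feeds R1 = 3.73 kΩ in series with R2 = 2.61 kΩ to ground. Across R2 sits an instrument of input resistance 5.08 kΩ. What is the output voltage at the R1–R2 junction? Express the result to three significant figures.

R2 ‖ R_L = (2.61 × 5.08)/(2.61 + 5.08) = 1.724 kΩ.
Voltage divider with the loaded lower leg: V_out = 10.0 × 1.724/(3.73 + 1.724) = 10.0 × 0.3161 = 3.161 V.
(Unloaded it would be 4.12 V; the load pulls it down.)

V_out ≈ 3.16 V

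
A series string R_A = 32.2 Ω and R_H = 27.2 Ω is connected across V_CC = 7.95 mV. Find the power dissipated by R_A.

P ≈ 0.577 µW

ΣR = 59.40 Ω → I = 7.95/59.40 = 0.1338 mA.
P(R_A) = I²·R_A = (0.1338)² × 32.2 = 0.5768 µW.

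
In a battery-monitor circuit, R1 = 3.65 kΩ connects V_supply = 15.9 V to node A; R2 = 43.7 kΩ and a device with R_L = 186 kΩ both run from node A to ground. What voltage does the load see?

V_out ≈ 14.4 V

The load sits in parallel with R2, giving an effective lower resistance R2' = R2·R_L/(R2+R_L) = 35.39 kΩ.
Voltage divider with the loaded lower leg: V_out = 15.9 × 35.39/(3.65 + 35.39) = 15.9 × 0.9065 = 14.41 V.
(Unloaded it would be 14.7 V; the load pulls it down.)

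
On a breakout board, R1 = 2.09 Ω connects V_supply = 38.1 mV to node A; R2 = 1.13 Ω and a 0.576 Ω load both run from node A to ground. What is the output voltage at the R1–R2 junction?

V_out ≈ 5.88 mV

R2 ‖ R_L = (1.13 × 0.576)/(1.13 + 0.576) = 0.3815 Ω.
Then V_out = V_supply · R2'/(R1 + R2') = 38.1 × 0.3815/2.472 = 5.881 mV.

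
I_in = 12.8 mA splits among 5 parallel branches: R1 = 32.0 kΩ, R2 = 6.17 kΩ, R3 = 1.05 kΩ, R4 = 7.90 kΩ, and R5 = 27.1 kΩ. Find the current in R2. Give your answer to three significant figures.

I ≈ 1.58 mA

Total conductance ΣG = 1/32.0 + 1/6.17 + 1/1.05 + 1/7.90 + 1/27.1 = 1.309 (units of 1/kΩ).
Current divider: I(R2) = I_in · G_k/ΣG = 12.8 × (0.1621/1.309) = 12.8 × 0.1238 = 1.585 mA.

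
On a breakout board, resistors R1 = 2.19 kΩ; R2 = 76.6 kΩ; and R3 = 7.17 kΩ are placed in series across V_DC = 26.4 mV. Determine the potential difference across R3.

V ≈ 2.20 mV

Series total: ΣR = 2.19 + 76.6 + 7.17 = 85.96 kΩ.
By the voltage-divider rule, V = 26.4 × 7.170/85.96 = 2.202 mV.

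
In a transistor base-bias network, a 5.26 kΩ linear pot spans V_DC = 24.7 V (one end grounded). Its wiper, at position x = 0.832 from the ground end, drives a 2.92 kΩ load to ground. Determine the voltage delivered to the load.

Split the track: R_lower = x·R_p = 4.376 kΩ, R_upper = (1−x)·R_p = 0.8837 kΩ.
(x·R_p) ‖ R_L = 1.751 kΩ.
V_out = 24.7 × 1.751/(0.8837 + 1.751) = 16.42 V.

V_out ≈ 16.4 V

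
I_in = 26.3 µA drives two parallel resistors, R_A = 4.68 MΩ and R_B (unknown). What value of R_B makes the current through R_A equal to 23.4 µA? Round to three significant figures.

R_B ≈ 37.8 MΩ

The fraction through R_A equals R_B/(R_A+R_B).
23.4/26.3 = R_B/(R_A + R_B) → R_B = R_A · (0.8897)/(1 − 0.8897) = 4.68 × 8.069 = 37.76 MΩ.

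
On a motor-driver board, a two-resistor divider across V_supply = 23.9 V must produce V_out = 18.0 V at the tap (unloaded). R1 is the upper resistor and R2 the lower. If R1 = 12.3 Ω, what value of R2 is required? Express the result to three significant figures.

R2 ≈ 37.5 Ω

V_out/V_supply = R2/(R1+R2) = 0.7531.
Rearranging, R2 = R1·k/(1−k) = 12.3 × 3.051 = 37.53 Ω.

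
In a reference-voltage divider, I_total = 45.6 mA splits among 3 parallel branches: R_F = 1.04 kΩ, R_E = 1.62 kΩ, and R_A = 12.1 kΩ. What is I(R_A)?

I ≈ 2.27 mA

Total conductance ΣG = 1/1.04 + 1/1.62 + 1/12.1 = 1.661 (units of 1/kΩ).
Current divider: I(R_A) = I_total · G_k/ΣG = 45.6 × (0.08264/1.661) = 45.6 × 0.04974 = 2.268 mA.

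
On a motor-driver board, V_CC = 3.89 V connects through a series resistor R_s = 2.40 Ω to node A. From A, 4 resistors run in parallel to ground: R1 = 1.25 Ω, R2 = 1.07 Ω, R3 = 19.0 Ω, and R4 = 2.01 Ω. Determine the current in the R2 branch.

Combine the parallel branches: R_p = (1/1.25 + 1/1.07 + 1/19.0 + 1/2.01)⁻¹ = 0.4377 Ω.
Node voltage V_A = V_CC · R_p/(R_s + R_p) = 3.89 × 0.1542 = 0.6000 V.
I(R2) = V_A / R2 = 0.6000/1.07 = 0.5607 A.

I ≈ 0.561 A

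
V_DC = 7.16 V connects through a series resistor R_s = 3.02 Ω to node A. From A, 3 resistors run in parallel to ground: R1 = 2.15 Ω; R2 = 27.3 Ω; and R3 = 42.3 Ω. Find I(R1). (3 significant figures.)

I ≈ 1.29 A

Combine the parallel branches: R_p = (1/2.15 + 1/27.3 + 1/42.3)⁻¹ = 1.903 Ω.
V_A by voltage divider: V_A = 7.16 × 1.903/(3.02 + 1.903) = 2.768 V.
I(R1) = V_A / R1 = 2.768/2.15 = 1.287 A.
(Equivalently: I_total = 1.454 A, then current-divider fraction G_k/ΣG = 0.8853.)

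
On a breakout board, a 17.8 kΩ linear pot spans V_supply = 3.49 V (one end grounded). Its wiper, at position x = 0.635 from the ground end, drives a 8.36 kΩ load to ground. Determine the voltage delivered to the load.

V_out ≈ 1.48 V

Split the track: R_lower = x·R_p = 11.30 kΩ, R_upper = (1−x)·R_p = 6.497 kΩ.
(x·R_p) ‖ R_L = 4.806 kΩ.
Then V_out = V_supply · 4.806/(6.497 + 4.806) = 1.484 V.
(Unloaded: V_out = x·V_supply = 2.22 V.)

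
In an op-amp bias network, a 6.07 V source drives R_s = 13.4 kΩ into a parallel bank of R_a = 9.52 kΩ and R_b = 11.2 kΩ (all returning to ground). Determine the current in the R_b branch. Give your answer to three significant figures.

Equivalent of the parallel group: R_p = 5.146 kΩ.
Node voltage V_A = V_s · R_p/(R_s + R_p) = 6.07 × 0.2775 = 1.684 V.
I(R_b) = V_A / R_b = 1.684/11.2 = 0.1504 mA.
(Equivalently: I_total = 0.3273 mA, then current-divider fraction G_k/ΣG = 0.4595.)

I ≈ 0.150 mA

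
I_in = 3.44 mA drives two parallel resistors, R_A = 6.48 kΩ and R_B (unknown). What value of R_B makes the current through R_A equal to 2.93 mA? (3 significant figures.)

R_B ≈ 37.2 kΩ

In a two-way split, I_A/I_in = R_B/(R_A + R_B).
2.93/3.44 = R_B/(R_A + R_B) → R_B = R_A · (0.8517)/(1 − 0.8517) = 6.48 × 5.745 = 37.23 kΩ.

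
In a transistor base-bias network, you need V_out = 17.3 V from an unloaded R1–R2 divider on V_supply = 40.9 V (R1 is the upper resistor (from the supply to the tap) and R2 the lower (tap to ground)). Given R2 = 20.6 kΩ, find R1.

R1 ≈ 28.1 kΩ

Required fraction k = V_out/V_supply = 0.4230.
Rearranging, R1 = R2·(1−k)/k = 20.6 × 1.364 = 28.10 kΩ.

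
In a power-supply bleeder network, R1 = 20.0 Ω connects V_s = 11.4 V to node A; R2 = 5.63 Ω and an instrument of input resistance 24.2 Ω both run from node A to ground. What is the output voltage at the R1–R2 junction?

V_out ≈ 2.12 V

The load sits in parallel with R2, giving an effective lower resistance R2' = R2·R_L/(R2+R_L) = 4.567 Ω.
Then V_out = V_s · R2'/(R1 + R2') = 11.4 × 4.567/24.57 = 2.119 V.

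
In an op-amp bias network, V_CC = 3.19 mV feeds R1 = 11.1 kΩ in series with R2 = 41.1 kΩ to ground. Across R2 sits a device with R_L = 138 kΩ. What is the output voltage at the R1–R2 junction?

First combine the lower leg with the load: R2 ‖ R_L = 31.67 kΩ.
Now apply the divider: V_out = 3.19 × 0.7405 = 2.362 mV.
(Unloaded it would be 2.51 mV; the load pulls it down.)

V_out ≈ 2.36 mV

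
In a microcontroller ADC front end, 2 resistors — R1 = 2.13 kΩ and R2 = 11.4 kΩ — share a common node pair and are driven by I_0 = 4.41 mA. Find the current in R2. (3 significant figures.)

I ≈ 0.694 mA

Two-branch current divider: I_k = I_0 · R_other/(R_1 + R_2).
I(R2) = 4.41 × 2.13/(2.13 + 11.4) = 4.41 × 0.1574 = 0.6943 mA.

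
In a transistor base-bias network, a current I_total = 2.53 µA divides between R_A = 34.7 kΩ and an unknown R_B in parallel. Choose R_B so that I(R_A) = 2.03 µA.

R_B ≈ 141 kΩ

The fraction through R_A equals R_B/(R_A+R_B).
2.03/2.53 = R_B/(R_A + R_B) → R_B = R_A · (0.8024)/(1 − 0.8024) = 34.7 × 4.060 = 140.9 kΩ.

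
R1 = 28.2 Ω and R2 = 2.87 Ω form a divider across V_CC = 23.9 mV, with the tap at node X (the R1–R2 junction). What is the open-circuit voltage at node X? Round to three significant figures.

V_th ≈ 2.21 mV

With X open, the divider is unloaded: V_th = 23.9 × 2.87/31.07 = 2.208 mV.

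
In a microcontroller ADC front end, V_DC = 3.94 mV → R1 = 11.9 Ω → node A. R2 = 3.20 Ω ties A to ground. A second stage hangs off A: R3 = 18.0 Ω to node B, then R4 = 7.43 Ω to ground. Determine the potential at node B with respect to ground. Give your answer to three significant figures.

V_B ≈ 0.222 mV

The second stage (R3 + R4 = 25.43 Ω) loads node A in parallel with R2.
Effective lower resistance at A: R2 ‖ 25.43 = 2.842 Ω.
First divider: V_A = V_DC · 2.842/(11.9 + 2.842) = 0.7596 mV.
Then the unloaded second divider: V_B = V_A × R4/(R3+R4) = 0.7596 × 0.2922 = 0.2219 mV.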